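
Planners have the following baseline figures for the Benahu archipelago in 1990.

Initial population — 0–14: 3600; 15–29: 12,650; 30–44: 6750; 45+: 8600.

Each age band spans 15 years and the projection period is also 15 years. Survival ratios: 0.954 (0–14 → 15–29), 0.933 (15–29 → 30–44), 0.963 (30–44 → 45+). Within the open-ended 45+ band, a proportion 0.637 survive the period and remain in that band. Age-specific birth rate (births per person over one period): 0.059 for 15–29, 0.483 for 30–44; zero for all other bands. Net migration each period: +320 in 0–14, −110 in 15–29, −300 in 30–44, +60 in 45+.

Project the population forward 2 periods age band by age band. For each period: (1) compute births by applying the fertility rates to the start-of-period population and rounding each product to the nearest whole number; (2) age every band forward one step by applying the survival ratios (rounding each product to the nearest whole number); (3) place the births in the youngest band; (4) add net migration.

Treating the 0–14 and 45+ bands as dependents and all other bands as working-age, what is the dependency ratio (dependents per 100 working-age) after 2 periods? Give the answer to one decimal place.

364.8

After projecting period 1:
Births: 12650 × 0.059 = 746  |  6750 × 0.483 = 3260 → total 4006
15–29: 3600 × 0.954 = 3434
30–44: 12650 × 0.933 = 11802
45+: 6750 × 0.963 + 8600 × 0.637 = 6500 + 5478 = 11978
Net migration: 0–14 + 320 → 4326; 15–29 − 110 → 3324; 30–44 − 300 → 11502; 45+ + 60 → 12038
Giving 4326 / 3324 / 11502 / 12038.
After projecting period 2:
Births: 3324 × 0.059 = 196  |  11502 × 0.483 = 5555 → total 5751
15–29: 4326 × 0.954 = 4127
30–44: 3324 × 0.933 = 3101
45+: 11502 × 0.963 + 12038 × 0.637 = 11076 + 7668 = 18744
Net migration: 0–14 + 320 → 6071; 15–29 − 110 → 4017; 30–44 − 300 → 2801; 45+ + 60 → 18804
Giving 6071 / 4017 / 2801 / 18804.
Dependents (band 0–14 + band 45+) = 6071 + 18804 = 24875; working-age = 6818; ratio = 24875/6818 × 100 = 364.8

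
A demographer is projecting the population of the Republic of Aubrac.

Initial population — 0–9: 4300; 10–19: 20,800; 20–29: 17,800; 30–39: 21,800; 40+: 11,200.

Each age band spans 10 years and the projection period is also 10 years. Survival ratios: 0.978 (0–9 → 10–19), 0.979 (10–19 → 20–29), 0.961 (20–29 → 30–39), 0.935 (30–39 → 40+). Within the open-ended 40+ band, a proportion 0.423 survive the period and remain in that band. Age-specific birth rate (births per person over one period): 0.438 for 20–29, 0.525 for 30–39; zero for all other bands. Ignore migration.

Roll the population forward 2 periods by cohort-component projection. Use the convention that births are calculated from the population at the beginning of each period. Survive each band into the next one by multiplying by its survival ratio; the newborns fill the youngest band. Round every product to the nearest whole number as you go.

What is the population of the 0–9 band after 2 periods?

Period 1:
Births: 17800 × 0.438 = 7796 ; 21800 × 0.525 = 11445 → 19241
10–19: 4300 × 0.978 = 4205
20–29: 20800 × 0.979 = 20363
30–39: 17800 × 0.961 = 17106
40+: 21800 × 0.935 + 11200 × 0.423 = 20383 + 4738 = 25121
End of period: [19241, 4205, 20363, 17106, 25121]
Period 2:
Births: 20363 × 0.438 = 8919 ; 17106 × 0.525 = 8981 → 17900
10–19: 19241 × 0.978 = 18818
20–29: 4205 × 0.979 = 4117
30–39: 20363 × 0.961 = 19569
40+: 17106 × 0.935 + 25121 × 0.423 = 15994 + 10626 = 26620
End of period: [17900, 18818, 4117, 19569, 26620]

17900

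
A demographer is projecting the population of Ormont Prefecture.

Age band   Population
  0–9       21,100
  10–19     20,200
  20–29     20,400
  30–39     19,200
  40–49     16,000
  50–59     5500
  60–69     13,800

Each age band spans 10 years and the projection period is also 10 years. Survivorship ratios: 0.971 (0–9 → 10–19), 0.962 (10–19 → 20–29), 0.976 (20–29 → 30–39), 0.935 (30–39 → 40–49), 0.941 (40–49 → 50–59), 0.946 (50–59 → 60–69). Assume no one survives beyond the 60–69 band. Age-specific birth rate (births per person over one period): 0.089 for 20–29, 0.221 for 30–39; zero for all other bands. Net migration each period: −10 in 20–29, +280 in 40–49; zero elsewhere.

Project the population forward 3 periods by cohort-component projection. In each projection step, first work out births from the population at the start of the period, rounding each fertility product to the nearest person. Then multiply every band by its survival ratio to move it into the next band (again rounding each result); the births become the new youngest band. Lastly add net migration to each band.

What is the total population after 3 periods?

88783

Let group 1 be 0–9 through group 7 = 60–69.
Period 1.
Births: 20400 × 0.089 = 1816 ; 19200 × 0.221 = 4243 — total 6059
Group 2: 21100 × 0.971 = 20488
Group 3: 20200 × 0.962 = 19432
Group 4: 20400 × 0.976 = 19910
Group 5: 19200 × 0.935 = 17952
Group 6: 16000 × 0.941 = 15056
Group 7: 5500 × 0.946 = 5203
Net migration: Group 3 − 10 → 19422; Group 5 + 280 → 18232
Population now: 0–9=6059, 10–19=20488, 20–29=19422, 30–39=19910, 40–49=18232, 50–59=15056, 60–69=5203
Period 2.
Births: 19422 × 0.089 = 1729 ; 19910 × 0.221 = 4400 — total 6129
Group 2: 6059 × 0.971 = 5883
Group 3: 20488 × 0.962 = 19709
Group 4: 19422 × 0.976 = 18956
Group 5: 19910 × 0.935 = 18616
Group 6: 18232 × 0.941 = 17156
Group 7: 15056 × 0.946 = 14243
Net migration: Group 3 − 10 → 19699; Group 5 + 280 → 18896
Population now: 0–9=6129, 10–19=5883, 20–29=19699, 30–39=18956, 40–49=18896, 50–59=17156, 60–69=14243
Period 3.
Births: 19699 × 0.089 = 1753 ; 18956 × 0.221 = 4189 — total 5942
Group 2: 6129 × 0.971 = 5951
Group 3: 5883 × 0.962 = 5659
Group 4: 19699 × 0.976 = 19226
Group 5: 18956 × 0.935 = 17724
Group 6: 18896 × 0.941 = 17781
Group 7: 17156 × 0.946 = 16230
Net migration: Group 3 − 10 → 5649; Group 5 + 280 → 18004
Population now: 0–9=5942, 10–19=5951, 20–29=5649, 30–39=19226, 40–49=18004, 50–59=17781, 60–69=16230
Total after period 3: 5942 + 5951 + 5649 + 19226 + 18004 + 17781 + 16230 = 88783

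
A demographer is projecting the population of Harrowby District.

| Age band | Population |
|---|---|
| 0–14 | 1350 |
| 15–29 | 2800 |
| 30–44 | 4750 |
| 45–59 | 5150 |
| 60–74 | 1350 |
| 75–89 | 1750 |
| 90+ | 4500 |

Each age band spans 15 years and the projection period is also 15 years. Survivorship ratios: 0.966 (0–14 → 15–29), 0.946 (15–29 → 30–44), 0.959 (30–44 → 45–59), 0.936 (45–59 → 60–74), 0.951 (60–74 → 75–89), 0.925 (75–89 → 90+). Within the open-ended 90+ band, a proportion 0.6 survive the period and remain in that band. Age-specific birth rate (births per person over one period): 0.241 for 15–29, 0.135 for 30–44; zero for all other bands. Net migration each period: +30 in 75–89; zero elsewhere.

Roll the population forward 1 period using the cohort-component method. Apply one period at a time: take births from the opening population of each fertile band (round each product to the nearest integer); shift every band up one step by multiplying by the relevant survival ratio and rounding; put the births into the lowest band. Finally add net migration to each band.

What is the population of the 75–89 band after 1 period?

1314

Period 1:
Births: 2800 * 0.241 = 675, 4750 * 0.135 = 641 → total 1316
15–29: 1350 * 0.966 = 1304
30–44: 2800 * 0.946 = 2649
45–59: 4750 * 0.959 = 4555
60–74: 5150 * 0.936 = 4820
75–89: 1350 * 0.951 = 1284
90+: 1750 * 0.925 + 4500 * 0.6 = 1619 + 2700 = 4319
Net migration: 75–89 + 30 → 1314
Giving 1316 / 1304 / 2649 / 4555 / 4820 / 1314 / 4319.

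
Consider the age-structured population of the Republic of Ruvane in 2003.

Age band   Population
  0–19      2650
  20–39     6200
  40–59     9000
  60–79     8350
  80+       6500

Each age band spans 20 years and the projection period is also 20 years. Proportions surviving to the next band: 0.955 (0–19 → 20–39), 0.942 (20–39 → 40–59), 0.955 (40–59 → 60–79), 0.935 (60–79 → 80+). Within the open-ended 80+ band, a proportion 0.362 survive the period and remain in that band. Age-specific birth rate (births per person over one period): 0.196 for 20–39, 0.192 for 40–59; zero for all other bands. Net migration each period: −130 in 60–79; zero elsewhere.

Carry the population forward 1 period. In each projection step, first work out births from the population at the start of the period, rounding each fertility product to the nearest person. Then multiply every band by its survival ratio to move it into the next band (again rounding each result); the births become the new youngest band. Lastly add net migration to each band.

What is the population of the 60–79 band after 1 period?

Period 1.
Births: 6200 × 0.196 = 1215 ; 9000 × 0.192 = 1728 ⇒ total 2943
20–39: 2650 × 0.955 = 2531
40–59: 6200 × 0.942 = 5840
60–79: 9000 × 0.955 = 8595
80+: 8350 × 0.935 + 6500 × 0.362 = 7807 + 2353 = 10160
Net migration: 60–79 − 130 → 8465
Population now: 0–19=2943, 20–39=2531, 40–59=5840, 60–79=8465, 80+=10160

8465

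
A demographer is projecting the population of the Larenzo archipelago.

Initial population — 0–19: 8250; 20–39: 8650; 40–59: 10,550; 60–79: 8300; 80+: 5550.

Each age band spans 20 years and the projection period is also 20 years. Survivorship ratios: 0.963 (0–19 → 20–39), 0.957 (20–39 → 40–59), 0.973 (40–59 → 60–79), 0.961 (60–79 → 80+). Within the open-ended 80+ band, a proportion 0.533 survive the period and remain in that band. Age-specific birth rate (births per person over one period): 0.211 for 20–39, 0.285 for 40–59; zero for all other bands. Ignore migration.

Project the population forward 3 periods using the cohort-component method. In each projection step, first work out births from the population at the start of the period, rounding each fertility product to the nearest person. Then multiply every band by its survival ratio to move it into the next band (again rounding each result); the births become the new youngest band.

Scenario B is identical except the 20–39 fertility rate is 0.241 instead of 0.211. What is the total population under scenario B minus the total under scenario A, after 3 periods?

Numbering the groups 1..5 from youngest to oldest:
Period 1.
Births: 8650 × 0.211 = 1825, 10550 × 0.285 = 3007 — total 4832
Group 2: 8250 × 0.963 = 7945
Group 3: 8650 × 0.957 = 8278
Group 4: 10550 × 0.973 = 10265
Group 5: 8300 × 0.961 + 5550 × 0.533 = 7976 + 2958 = 10934
Giving 4832 / 7945 / 8278 / 10265 / 10934.
Period 2.
Births: 7945 × 0.211 = 1676, 8278 × 0.285 = 2359 — total 4035
Group 2: 4832 × 0.963 = 4653
Group 3: 7945 × 0.957 = 7603
Group 4: 8278 × 0.973 = 8054
Group 5: 10265 × 0.961 + 10934 × 0.533 = 9865 + 5828 = 15693
Giving 4035 / 4653 / 7603 / 8054 / 15693.
Period 3.
Births: 4653 × 0.211 = 982, 7603 × 0.285 = 2167 — total 3149
Group 2: 4035 × 0.963 = 3886
Group 3: 4653 × 0.957 = 4453
Group 4: 7603 × 0.973 = 7398
Group 5: 8054 × 0.961 + 15693 × 0.533 = 7740 + 8364 = 16104
Giving 3149 / 3886 / 4453 / 7398 / 16104.
Scenario A total after 3 periods: 34990
Scenario B projection —
Period 1.
Births: 8650 × 0.241 = 2085, 10550 × 0.285 = 3007 — total 5092
Group 2: 8250 × 0.963 = 7945
Group 3: 8650 × 0.957 = 8278
Group 4: 10550 × 0.973 = 10265
Group 5: 8300 × 0.961 + 5550 × 0.533 = 7976 + 2958 = 10934
Giving 5092 / 7945 / 8278 / 10265 / 10934.
Period 2.
Births: 7945 × 0.241 = 1915, 8278 × 0.285 = 2359 — total 4274
Group 2: 5092 × 0.963 = 4904
Group 3: 7945 × 0.957 = 7603
Group 4: 8278 × 0.973 = 8054
Group 5: 10265 × 0.961 + 10934 × 0.533 = 9865 + 5828 = 15693
Giving 4274 / 4904 / 7603 / 8054 / 15693.
Period 3.
Births: 4904 × 0.241 = 1182, 7603 × 0.285 = 2167 — total 3349
Group 2: 4274 × 0.963 = 4116
Group 3: 4904 × 0.957 = 4693
Group 4: 7603 × 0.973 = 7398
Group 5: 8054 × 0.961 + 15693 × 0.533 = 7740 + 8364 = 16104
Giving 3349 / 4116 / 4693 / 7398 / 16104.
Scenario B total after 3 periods: 35660
Difference B − A = 35660 − 34990 = 670

670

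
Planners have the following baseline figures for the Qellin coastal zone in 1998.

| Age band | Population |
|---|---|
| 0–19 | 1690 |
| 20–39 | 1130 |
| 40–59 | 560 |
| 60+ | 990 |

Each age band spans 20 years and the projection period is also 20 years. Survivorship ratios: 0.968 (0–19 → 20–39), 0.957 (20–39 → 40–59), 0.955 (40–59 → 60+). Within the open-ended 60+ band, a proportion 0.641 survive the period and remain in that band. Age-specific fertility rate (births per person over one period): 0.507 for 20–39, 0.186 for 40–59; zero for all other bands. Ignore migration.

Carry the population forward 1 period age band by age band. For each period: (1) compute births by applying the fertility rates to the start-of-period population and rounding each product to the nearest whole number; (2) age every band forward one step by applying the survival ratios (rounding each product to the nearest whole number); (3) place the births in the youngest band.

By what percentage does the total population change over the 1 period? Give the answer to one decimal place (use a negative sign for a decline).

Period 1:
Births: 1130 × 0.507 = 573, 560 × 0.186 = 104 → total 677
20–39: 1690 × 0.968 = 1636
40–59: 1130 × 0.957 = 1081
60+: 560 × 0.955 + 990 × 0.641 = 535 + 635 = 1170
Giving 677 / 1636 / 1081 / 1170.
Total: 4370 → 4564; change = 194; percentage change = 4.4%

4.4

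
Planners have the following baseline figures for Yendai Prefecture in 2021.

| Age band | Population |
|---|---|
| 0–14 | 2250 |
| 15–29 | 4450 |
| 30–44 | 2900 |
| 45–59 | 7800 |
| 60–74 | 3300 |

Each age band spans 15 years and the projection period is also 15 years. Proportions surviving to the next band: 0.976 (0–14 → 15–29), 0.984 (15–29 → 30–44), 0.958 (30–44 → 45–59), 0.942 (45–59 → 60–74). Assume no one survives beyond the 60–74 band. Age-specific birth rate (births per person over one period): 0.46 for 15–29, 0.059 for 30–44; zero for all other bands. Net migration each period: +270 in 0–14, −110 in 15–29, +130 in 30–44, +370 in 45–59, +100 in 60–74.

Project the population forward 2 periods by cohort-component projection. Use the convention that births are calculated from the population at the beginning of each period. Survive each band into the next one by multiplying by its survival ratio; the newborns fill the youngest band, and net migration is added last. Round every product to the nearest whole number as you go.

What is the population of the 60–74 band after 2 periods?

[period 1]
Births: 4450 × 0.46 = 2047, 2900 × 0.059 = 171 ⇒ total 2218
15–29: 2250 × 0.976 = 2196
30–44: 4450 × 0.984 = 4379
45–59: 2900 × 0.958 = 2778
60–74: 7800 × 0.942 = 7348
Net migration: 0–14 + 270 → 2488; 15–29 − 110 → 2086; 30–44 + 130 → 4509; 45–59 + 370 → 3148; 60–74 + 100 → 7448
Giving 2488 / 2086 / 4509 / 3148 / 7448.
[period 2]
Births: 2086 × 0.46 = 960, 4509 × 0.059 = 266 ⇒ total 1226
15–29: 2488 × 0.976 = 2428
30–44: 2086 × 0.984 = 2053
45–59: 4509 × 0.958 = 4320
60–74: 3148 × 0.942 = 2965
Net migration: 0–14 + 270 → 1496; 15–29 − 110 → 2318; 30–44 + 130 → 2183; 45–59 + 370 → 4690; 60–74 + 100 → 3065
Giving 1496 / 2318 / 2183 / 4690 / 3065.

3065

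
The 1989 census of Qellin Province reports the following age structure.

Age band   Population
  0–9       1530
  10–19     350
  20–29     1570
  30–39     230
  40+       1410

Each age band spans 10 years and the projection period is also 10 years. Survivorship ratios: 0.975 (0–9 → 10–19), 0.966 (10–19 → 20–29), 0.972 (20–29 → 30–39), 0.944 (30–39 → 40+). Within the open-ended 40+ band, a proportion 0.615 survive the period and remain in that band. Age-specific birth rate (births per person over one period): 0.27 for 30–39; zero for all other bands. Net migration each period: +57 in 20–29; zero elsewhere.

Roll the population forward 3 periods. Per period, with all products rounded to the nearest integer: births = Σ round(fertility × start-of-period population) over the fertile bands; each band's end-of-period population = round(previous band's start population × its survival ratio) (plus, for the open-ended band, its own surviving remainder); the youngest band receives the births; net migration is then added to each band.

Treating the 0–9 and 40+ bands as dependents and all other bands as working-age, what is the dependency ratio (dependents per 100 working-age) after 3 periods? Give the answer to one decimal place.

89.3

Period 1:
Births: 230 × 0.27 = 62
10–19: 1530 × 0.975 = 1492
20–29: 350 × 0.966 = 338
30–39: 1570 × 0.972 = 1526
40+: 230 × 0.944 + 1410 × 0.615 = 217 + 867 = 1084
Net migration: 20–29 + 57 → 395
End of period: [62, 1492, 395, 1526, 1084]
Period 2:
Births: 1526 × 0.27 = 412
10–19: 62 × 0.975 = 60
20–29: 1492 × 0.966 = 1441
30–39: 395 × 0.972 = 384
40+: 1526 × 0.944 + 1084 × 0.615 = 1441 + 667 = 2108
Net migration: 20–29 + 57 → 1498
End of period: [412, 60, 1498, 384, 2108]
Period 3:
Births: 384 × 0.27 = 104
10–19: 412 × 0.975 = 402
20–29: 60 × 0.966 = 58
30–39: 1498 × 0.972 = 1456
40+: 384 × 0.944 + 2108 × 0.615 = 362 + 1296 = 1658
Net migration: 20–29 + 57 → 115
End of period: [104, 402, 115, 1456, 1658]
Dependents (band 0–9 + band 40+) = 104 + 1658 = 1762; working-age = 1973; ratio = 1762/1973 × 100 = 89.3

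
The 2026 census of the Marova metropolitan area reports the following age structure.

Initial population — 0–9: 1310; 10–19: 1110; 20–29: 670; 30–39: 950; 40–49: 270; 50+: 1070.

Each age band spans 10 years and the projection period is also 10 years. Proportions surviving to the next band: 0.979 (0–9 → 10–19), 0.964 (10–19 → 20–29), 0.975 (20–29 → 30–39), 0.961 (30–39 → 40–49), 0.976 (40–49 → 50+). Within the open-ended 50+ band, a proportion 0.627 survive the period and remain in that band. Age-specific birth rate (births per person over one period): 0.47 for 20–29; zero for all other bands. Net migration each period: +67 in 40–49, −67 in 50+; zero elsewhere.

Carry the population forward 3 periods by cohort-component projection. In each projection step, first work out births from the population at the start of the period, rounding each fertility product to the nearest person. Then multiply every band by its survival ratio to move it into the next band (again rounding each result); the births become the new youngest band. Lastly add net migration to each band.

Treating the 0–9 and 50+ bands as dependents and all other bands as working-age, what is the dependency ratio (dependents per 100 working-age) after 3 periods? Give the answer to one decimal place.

68.2

Numbering the bands 1..6 from youngest to oldest:
After projecting period 1:
Births: 670 × 0.47 = 315
Band 2: 1310 × 0.979 = 1282
Band 3: 1110 × 0.964 = 1070
Band 4: 670 × 0.975 = 653
Band 5: 950 × 0.961 = 913
Band 6: 270 × 0.976 + 1070 × 0.627 = 264 + 671 = 935
Net migration: Band 5 + 67 → 980; Band 6 − 67 → 868
Giving 315 / 1282 / 1070 / 653 / 980 / 868.
After projecting period 2:
Births: 1070 × 0.47 = 503
Band 2: 315 × 0.979 = 308
Band 3: 1282 × 0.964 = 1236
Band 4: 1070 × 0.975 = 1043
Band 5: 653 × 0.961 = 628
Band 6: 980 × 0.976 + 868 × 0.627 = 956 + 544 = 1500
Net migration: Band 5 + 67 → 695; Band 6 − 67 → 1433
Giving 503 / 308 / 1236 / 1043 / 695 / 1433.
After projecting period 3:
Births: 1236 × 0.47 = 581
Band 2: 503 × 0.979 = 492
Band 3: 308 × 0.964 = 297
Band 4: 1236 × 0.975 = 1205
Band 5: 1043 × 0.961 = 1002
Band 6: 695 × 0.976 + 1433 × 0.627 = 678 + 898 = 1576
Net migration: Band 5 + 67 → 1069; Band 6 − 67 → 1509
Giving 581 / 492 / 297 / 1205 / 1069 / 1509.
Dependents (band 0–9 + band 50+) = 581 + 1509 = 2090; working-age = 3063; ratio = 2090/3063 × 100 = 68.2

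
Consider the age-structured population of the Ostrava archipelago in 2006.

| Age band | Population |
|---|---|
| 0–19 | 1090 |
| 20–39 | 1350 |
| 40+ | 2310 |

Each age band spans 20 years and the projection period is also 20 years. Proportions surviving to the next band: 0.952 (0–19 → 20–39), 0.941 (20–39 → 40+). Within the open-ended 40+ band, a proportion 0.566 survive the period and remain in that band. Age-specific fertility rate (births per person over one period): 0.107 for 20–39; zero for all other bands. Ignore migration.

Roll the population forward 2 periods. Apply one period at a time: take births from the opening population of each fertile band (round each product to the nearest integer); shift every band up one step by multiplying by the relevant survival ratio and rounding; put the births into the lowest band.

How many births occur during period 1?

Period 1.
Births: 1350 × 0.107 = 144
20–39: 1090 × 0.952 = 1038
40+: 1350 × 0.941 + 2310 × 0.566 = 1270 + 1307 = 2577
End of period: [144, 1038, 2577]

144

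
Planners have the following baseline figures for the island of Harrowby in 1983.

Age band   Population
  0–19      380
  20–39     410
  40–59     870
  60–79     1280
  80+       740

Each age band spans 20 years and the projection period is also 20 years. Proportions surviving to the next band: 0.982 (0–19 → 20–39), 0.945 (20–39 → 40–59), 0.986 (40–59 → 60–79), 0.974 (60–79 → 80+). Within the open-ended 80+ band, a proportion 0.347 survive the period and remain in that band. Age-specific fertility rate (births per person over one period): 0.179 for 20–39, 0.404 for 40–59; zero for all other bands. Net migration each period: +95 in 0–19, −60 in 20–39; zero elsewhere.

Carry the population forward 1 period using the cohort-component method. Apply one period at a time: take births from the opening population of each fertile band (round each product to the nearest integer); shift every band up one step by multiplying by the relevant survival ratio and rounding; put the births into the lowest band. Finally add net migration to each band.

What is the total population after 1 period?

3581

Period 1.
Births: 410 × 0.179 = 73  |  870 × 0.404 = 351 → 424
20–39: 380 × 0.982 = 373
40–59: 410 × 0.945 = 387
60–79: 870 × 0.986 = 858
80+: 1280 × 0.974 + 740 × 0.347 = 1247 + 257 = 1504
Net migration: 0–19 + 95 → 519; 20–39 − 60 → 313
Giving 519 / 313 / 387 / 858 / 1504.
Total after period 1: 519 + 313 + 387 + 858 + 1504 = 3581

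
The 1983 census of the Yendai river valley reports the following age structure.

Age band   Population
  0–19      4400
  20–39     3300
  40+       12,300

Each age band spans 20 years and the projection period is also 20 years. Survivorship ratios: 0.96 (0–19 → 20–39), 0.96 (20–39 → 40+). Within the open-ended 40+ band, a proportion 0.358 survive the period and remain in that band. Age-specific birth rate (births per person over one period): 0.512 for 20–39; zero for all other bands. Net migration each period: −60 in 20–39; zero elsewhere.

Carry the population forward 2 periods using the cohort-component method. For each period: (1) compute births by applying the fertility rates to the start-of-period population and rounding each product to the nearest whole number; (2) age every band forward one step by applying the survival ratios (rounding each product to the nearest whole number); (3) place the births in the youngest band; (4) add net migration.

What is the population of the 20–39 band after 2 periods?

Period 1.
Births: 3300 × 0.512 = 1690
20–39: 4400 × 0.96 = 4224
40+: 3300 × 0.96 + 12300 × 0.358 = 3168 + 4403 = 7571
Net migration: 20–39 − 60 → 4164
→ [1690, 4164, 7571]
Period 2.
Births: 4164 × 0.512 = 2132
20–39: 1690 × 0.96 = 1622
40+: 4164 × 0.96 + 7571 × 0.358 = 3997 + 2710 = 6707
Net migration: 20–39 − 60 → 1562
→ [2132, 1562, 6707]

1562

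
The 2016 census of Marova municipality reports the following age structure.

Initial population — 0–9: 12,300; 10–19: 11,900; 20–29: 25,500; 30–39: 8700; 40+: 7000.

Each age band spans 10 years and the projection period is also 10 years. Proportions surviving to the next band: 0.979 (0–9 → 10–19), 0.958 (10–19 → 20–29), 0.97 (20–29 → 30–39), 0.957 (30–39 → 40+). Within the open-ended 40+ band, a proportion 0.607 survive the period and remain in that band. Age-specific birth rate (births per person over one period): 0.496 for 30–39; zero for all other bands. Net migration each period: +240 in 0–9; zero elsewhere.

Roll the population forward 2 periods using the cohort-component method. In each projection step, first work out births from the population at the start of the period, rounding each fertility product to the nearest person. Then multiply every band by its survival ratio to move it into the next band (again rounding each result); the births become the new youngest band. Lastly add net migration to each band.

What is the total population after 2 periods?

Let group 1 be 0–9 through group 5 = 40+.
Period 1.
Births: 8700 * 0.496 = 4315
Group 2: 12300 * 0.979 = 12042
Group 3: 11900 * 0.958 = 11400
Group 4: 25500 * 0.97 = 24735
Group 5: 8700 * 0.957 + 7000 * 0.607 = 8326 + 4249 = 12575
Net migration: Group 1 + 240 → 4555
Population now: 0–9=4555, 10–19=12042, 20–29=11400, 30–39=24735, 40+=12575
Period 2.
Births: 24735 * 0.496 = 12269
Group 2: 4555 * 0.979 = 4459
Group 3: 12042 * 0.958 = 11536
Group 4: 11400 * 0.97 = 11058
Group 5: 24735 * 0.957 + 12575 * 0.607 = 23671 + 7633 = 31304
Net migration: Group 1 + 240 → 12509
Population now: 0–9=12509, 10–19=4459, 20–29=11536, 30–39=11058, 40+=31304
Total after period 2: 12509 + 4459 + 11536 + 11058 + 31304 = 70866

70866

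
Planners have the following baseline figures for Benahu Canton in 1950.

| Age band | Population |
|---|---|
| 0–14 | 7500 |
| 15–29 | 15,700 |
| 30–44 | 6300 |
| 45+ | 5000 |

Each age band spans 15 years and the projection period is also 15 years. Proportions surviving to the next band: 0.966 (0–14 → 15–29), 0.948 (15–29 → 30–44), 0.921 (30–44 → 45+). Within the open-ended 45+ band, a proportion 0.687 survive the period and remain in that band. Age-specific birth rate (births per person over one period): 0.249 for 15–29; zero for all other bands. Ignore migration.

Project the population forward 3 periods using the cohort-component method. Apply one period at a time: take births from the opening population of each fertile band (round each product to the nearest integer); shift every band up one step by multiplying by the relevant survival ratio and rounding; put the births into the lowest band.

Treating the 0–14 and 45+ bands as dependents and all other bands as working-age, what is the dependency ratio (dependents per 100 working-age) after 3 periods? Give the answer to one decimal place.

395.3

(Bands numbered youngest = 1 to oldest = 4.)
Period 1.
Births: 15700 × 0.249 = 3909
Band 2: 7500 × 0.966 = 7245
Band 3: 15700 × 0.948 = 14884
Band 4: 6300 × 0.921 + 5000 × 0.687 = 5802 + 3435 = 9237
Population now: 0–14=3909, 15–29=7245, 30–44=14884, 45+=9237
Period 2.
Births: 7245 × 0.249 = 1804
Band 2: 3909 × 0.966 = 3776
Band 3: 7245 × 0.948 = 6868
Band 4: 14884 × 0.921 + 9237 × 0.687 = 13708 + 6346 = 20054
Population now: 0–14=1804, 15–29=3776, 30–44=6868, 45+=20054
Period 3.
Births: 3776 × 0.249 = 940
Band 2: 1804 × 0.966 = 1743
Band 3: 3776 × 0.948 = 3580
Band 4: 6868 × 0.921 + 20054 × 0.687 = 6325 + 13777 = 20102
Population now: 0–14=940, 15–29=1743, 30–44=3580, 45+=20102
Dependents (band 0–14 + band 45+) = 940 + 20102 = 21042; working-age = 5323; ratio = 21042/5323 × 100 = 395.3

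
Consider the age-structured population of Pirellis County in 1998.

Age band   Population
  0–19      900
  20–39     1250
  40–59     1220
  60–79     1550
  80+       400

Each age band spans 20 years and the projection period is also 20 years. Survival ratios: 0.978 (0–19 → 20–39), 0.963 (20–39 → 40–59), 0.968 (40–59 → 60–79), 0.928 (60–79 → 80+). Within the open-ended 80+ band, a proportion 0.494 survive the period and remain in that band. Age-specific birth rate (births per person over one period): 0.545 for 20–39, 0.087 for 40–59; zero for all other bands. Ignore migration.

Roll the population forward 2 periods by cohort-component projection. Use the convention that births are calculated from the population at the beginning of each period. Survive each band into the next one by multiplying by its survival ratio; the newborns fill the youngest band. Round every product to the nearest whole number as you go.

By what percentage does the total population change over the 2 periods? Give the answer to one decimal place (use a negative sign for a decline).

-0.9

[period 1]
Births: 1250 * 0.545 = 681  |  1220 * 0.087 = 106 — total 787
20–39: 900 * 0.978 = 880
40–59: 1250 * 0.963 = 1204
60–79: 1220 * 0.968 = 1181
80+: 1550 * 0.928 + 400 * 0.494 = 1438 + 198 = 1636
Population now: 0–19=787, 20–39=880, 40–59=1204, 60–79=1181, 80+=1636
[period 2]
Births: 880 * 0.545 = 480  |  1204 * 0.087 = 105 — total 585
20–39: 787 * 0.978 = 770
40–59: 880 * 0.963 = 847
60–79: 1204 * 0.968 = 1165
80+: 1181 * 0.928 + 1636 * 0.494 = 1096 + 808 = 1904
Population now: 0–19=585, 20–39=770, 40–59=847, 60–79=1165, 80+=1904
Total: 5320 → 5271; change = -49; percentage change = -0.9%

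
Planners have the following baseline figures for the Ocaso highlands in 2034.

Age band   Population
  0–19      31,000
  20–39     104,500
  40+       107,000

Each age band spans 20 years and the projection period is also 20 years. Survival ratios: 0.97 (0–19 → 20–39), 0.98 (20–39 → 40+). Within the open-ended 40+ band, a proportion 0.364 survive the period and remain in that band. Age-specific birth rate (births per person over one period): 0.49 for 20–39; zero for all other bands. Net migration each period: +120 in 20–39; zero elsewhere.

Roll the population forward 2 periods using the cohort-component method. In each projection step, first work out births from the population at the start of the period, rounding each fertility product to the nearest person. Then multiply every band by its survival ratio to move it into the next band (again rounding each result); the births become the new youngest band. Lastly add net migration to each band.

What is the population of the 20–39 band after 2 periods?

49789

After projecting period 1:
Births: 104500 * 0.49 = 51205
20–39: 31000 * 0.97 = 30070
40+: 104500 * 0.98 + 107000 * 0.364 = 102410 + 38948 = 141358
Net migration: 20–39 + 120 → 30190
Giving 51205 / 30190 / 141358.
After projecting period 2:
Births: 30190 * 0.49 = 14793
20–39: 51205 * 0.97 = 49669
40+: 30190 * 0.98 + 141358 * 0.364 = 29586 + 51454 = 81040
Net migration: 20–39 + 120 → 49789
Giving 14793 / 49789 / 81040.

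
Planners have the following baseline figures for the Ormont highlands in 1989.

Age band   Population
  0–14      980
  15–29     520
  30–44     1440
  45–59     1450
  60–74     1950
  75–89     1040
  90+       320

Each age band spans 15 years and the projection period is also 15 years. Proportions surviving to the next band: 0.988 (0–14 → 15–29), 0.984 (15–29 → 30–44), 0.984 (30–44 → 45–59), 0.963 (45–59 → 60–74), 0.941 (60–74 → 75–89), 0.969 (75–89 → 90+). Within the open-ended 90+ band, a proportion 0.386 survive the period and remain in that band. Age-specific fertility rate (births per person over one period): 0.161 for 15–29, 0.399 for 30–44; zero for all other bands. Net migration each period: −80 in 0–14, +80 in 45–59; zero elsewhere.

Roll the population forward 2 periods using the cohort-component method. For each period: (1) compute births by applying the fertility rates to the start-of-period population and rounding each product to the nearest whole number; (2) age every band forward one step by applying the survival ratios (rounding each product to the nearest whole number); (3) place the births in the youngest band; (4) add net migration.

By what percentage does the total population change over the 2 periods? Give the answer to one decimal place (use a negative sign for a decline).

Let group 1 be 0–14 through group 7 = 90+.
[period 1]
Births: 520 × 0.161 = 84, 1440 × 0.399 = 575 ⇒ total 659
Group 2: 980 × 0.988 = 968
Group 3: 520 × 0.984 = 512
Group 4: 1440 × 0.984 = 1417
Group 5: 1450 × 0.963 = 1396
Group 6: 1950 × 0.941 = 1835
Group 7: 1040 × 0.969 + 320 × 0.386 = 1008 + 124 = 1132
Net migration: Group 1 − 80 → 579; Group 4 + 80 → 1497
Giving 579 / 968 / 512 / 1497 / 1396 / 1835 / 1132.
[period 2]
Births: 968 × 0.161 = 156, 512 × 0.399 = 204 ⇒ total 360
Group 2: 579 × 0.988 = 572
Group 3: 968 × 0.984 = 953
Group 4: 512 × 0.984 = 504
Group 5: 1497 × 0.963 = 1442
Group 6: 1396 × 0.941 = 1314
Group 7: 1835 × 0.969 + 1132 × 0.386 = 1778 + 437 = 2215
Net migration: Group 1 − 80 → 280; Group 4 + 80 → 584
Giving 280 / 572 / 953 / 584 / 1442 / 1314 / 2215.
Total: 7700 → 7360; change = -340; percentage change = -4.4%

-4.4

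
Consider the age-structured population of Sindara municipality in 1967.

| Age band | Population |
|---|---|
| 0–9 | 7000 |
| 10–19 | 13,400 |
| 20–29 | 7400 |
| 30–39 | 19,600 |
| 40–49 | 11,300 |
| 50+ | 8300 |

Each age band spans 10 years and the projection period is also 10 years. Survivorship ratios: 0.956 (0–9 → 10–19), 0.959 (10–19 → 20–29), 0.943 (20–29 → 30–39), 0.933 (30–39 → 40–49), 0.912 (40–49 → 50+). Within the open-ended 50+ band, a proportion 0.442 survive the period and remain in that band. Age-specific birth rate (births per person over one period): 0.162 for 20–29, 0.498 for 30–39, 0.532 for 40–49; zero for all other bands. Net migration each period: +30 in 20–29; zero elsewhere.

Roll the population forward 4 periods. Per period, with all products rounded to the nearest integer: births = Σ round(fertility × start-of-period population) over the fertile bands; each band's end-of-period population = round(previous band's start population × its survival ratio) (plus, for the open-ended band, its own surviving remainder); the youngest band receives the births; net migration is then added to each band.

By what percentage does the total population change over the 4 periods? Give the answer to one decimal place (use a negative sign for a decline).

9.7

Numbering the groups 1..6 from youngest to oldest:
Period 1.
Births: 7400 × 0.162 = 1199 ; 19600 × 0.498 = 9761 ; 11300 × 0.532 = 6012 — total 16972
Group 2: 7000 × 0.956 = 6692
Group 3: 13400 × 0.959 = 12851
Group 4: 7400 × 0.943 = 6978
Group 5: 19600 × 0.933 = 18287
Group 6: 11300 × 0.912 + 8300 × 0.442 = 10306 + 3669 = 13975
Net migration: Group 3 + 30 → 12881
→ [16972, 6692, 12881, 6978, 18287, 13975]
Period 2.
Births: 12881 × 0.162 = 2087 ; 6978 × 0.498 = 3475 ; 18287 × 0.532 = 9729 — total 15291
Group 2: 16972 × 0.956 = 16225
Group 3: 6692 × 0.959 = 6418
Group 4: 12881 × 0.943 = 12147
Group 5: 6978 × 0.933 = 6510
Group 6: 18287 × 0.912 + 13975 × 0.442 = 16678 + 6177 = 22855
Net migration: Group 3 + 30 → 6448
→ [15291, 16225, 6448, 12147, 6510, 22855]
Period 3.
Births: 6448 × 0.162 = 1045 ; 12147 × 0.498 = 6049 ; 6510 × 0.532 = 3463 — total 10557
Group 2: 15291 × 0.956 = 14618
Group 3: 16225 × 0.959 = 15560
Group 4: 6448 × 0.943 = 6080
Group 5: 12147 × 0.933 = 11333
Group 6: 6510 × 0.912 + 22855 × 0.442 = 5937 + 10102 = 16039
Net migration: Group 3 + 30 → 15590
→ [10557, 14618, 15590, 6080, 11333, 16039]
Period 4.
Births: 15590 × 0.162 = 2526 ; 6080 × 0.498 = 3028 ; 11333 × 0.532 = 6029 — total 11583
Group 2: 10557 × 0.956 = 10092
Group 3: 14618 × 0.959 = 14019
Group 4: 15590 × 0.943 = 14701
Group 5: 6080 × 0.933 = 5673
Group 6: 11333 × 0.912 + 16039 × 0.442 = 10336 + 7089 = 17425
Net migration: Group 3 + 30 → 14049
→ [11583, 10092, 14049, 14701, 5673, 17425]
Total: 67000 → 73523; change = 6523; percentage change = 9.7%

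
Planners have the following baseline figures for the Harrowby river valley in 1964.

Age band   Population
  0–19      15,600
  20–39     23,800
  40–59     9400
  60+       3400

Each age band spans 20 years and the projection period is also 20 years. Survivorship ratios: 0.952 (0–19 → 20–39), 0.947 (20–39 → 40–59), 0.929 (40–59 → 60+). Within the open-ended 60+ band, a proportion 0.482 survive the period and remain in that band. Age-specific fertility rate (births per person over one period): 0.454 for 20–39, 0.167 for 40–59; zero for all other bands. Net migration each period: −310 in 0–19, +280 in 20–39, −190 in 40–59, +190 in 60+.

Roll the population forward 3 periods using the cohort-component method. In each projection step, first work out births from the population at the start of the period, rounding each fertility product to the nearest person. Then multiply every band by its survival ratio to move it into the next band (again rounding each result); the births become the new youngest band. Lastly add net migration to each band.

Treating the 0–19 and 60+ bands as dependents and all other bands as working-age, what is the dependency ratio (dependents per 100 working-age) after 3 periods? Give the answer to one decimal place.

— Period 1 —
Births: 23800 × 0.454 = 10805, 9400 × 0.167 = 1570 → 12375
20–39: 15600 × 0.952 = 14851
40–59: 23800 × 0.947 = 22539
60+: 9400 × 0.929 + 3400 × 0.482 = 8733 + 1639 = 10372
Net migration: 0–19 − 310 → 12065; 20–39 + 280 → 15131; 40–59 − 190 → 22349; 60+ + 190 → 10562
→ [12065, 15131, 22349, 10562]
— Period 2 —
Births: 15131 × 0.454 = 6869, 22349 × 0.167 = 3732 → 10601
20–39: 12065 × 0.952 = 11486
40–59: 15131 × 0.947 = 14329
60+: 22349 × 0.929 + 10562 × 0.482 = 20762 + 5091 = 25853
Net migration: 0–19 − 310 → 10291; 20–39 + 280 → 11766; 40–59 − 190 → 14139; 60+ + 190 → 26043
→ [10291, 11766, 14139, 26043]
— Period 3 —
Births: 11766 × 0.454 = 5342, 14139 × 0.167 = 2361 → 7703
20–39: 10291 × 0.952 = 9797
40–59: 11766 × 0.947 = 11142
60+: 14139 × 0.929 + 26043 × 0.482 = 13135 + 12553 = 25688
Net migration: 0–19 − 310 → 7393; 20–39 + 280 → 10077; 40–59 − 190 → 10952; 60+ + 190 → 25878
→ [7393, 10077, 10952, 25878]
Dependents (band 0–19 + band 60+) = 7393 + 25878 = 33271; working-age = 21029; ratio = 33271/21029 × 100 = 158.2

158.2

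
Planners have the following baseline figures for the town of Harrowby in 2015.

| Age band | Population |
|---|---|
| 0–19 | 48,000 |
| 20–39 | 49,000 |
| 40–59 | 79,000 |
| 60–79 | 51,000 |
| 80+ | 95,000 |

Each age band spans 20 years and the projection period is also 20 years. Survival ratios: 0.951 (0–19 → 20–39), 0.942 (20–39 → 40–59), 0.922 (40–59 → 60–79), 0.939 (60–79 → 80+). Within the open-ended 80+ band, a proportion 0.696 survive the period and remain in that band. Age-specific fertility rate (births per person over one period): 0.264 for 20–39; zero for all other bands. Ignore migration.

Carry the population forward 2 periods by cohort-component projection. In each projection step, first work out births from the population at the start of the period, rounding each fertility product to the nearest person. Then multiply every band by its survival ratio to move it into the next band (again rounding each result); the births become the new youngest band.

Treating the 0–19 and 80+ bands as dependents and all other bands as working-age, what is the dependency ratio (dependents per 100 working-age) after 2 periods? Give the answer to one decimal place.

163.3

— Period 1 —
Births: 49000 * 0.264 = 12936
20–39: 48000 * 0.951 = 45648
40–59: 49000 * 0.942 = 46158
60–79: 79000 * 0.922 = 72838
80+: 51000 * 0.939 + 95000 * 0.696 = 47889 + 66120 = 114009
End of period: [12936, 45648, 46158, 72838, 114009]
— Period 2 —
Births: 45648 * 0.264 = 12051
20–39: 12936 * 0.951 = 12302
40–59: 45648 * 0.942 = 43000
60–79: 46158 * 0.922 = 42558
80+: 72838 * 0.939 + 114009 * 0.696 = 68395 + 79350 = 147745
End of period: [12051, 12302, 43000, 42558, 147745]
Dependents (band 0–19 + band 80+) = 12051 + 147745 = 159796; working-age = 97860; ratio = 159796/97860 × 100 = 163.3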